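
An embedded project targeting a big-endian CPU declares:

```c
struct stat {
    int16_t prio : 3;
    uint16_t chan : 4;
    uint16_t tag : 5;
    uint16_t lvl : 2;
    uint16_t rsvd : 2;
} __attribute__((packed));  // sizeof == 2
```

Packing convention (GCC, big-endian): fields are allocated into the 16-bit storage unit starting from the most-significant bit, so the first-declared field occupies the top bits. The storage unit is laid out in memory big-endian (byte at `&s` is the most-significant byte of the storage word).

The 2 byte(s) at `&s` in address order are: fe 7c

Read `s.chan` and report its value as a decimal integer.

[0]=0xfe [1]=0x7c (big-endian) → word 0xfe7c
prio:3 @ bit 13 → (0xfe7c>>13)&0x7 = 0x7
chan:4 @ bit 9 → (0xfe7c>>9)&0xf = 0xf  ←
tag:5 @ bit 4 → (0xfe7c>>4)&0x1f = 0x7
lvl:2 @ bit 2 → (0xfe7c>>2)&0x3 = 0x3
rsvd:2 @ bit 0 → (0xfe7c>>0)&0x3 = 0x0

15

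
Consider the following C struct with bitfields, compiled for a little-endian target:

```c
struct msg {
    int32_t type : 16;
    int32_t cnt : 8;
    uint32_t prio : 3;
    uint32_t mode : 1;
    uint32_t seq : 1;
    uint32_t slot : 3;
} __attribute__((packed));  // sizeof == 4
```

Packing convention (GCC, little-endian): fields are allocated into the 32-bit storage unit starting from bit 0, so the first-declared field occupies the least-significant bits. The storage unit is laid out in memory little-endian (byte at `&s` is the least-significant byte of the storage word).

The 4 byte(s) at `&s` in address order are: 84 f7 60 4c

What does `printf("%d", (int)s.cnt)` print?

[0]=0x84 [1]=0xf7 [2]=0x60 [3]=0x4c (little-endian) → word 0x4c60f784
type:16 @ bit 0 → (0x4c60f784>>0)&0xffff = 0xf784
cnt:8 @ bit 16 → (0x4c60f784>>16)&0xff = 0x60  ←
prio:3 @ bit 24 → (0x4c60f784>>24)&0x7 = 0x4
mode:1 @ bit 27 → (0x4c60f784>>27)&0x1 = 0x1
seq:1 @ bit 28 → (0x4c60f784>>28)&0x1 = 0x0
slot:3 @ bit 29 → (0x4c60f784>>29)&0x7 = 0x2
cnt signed 8b, MSB=0: value = 96

96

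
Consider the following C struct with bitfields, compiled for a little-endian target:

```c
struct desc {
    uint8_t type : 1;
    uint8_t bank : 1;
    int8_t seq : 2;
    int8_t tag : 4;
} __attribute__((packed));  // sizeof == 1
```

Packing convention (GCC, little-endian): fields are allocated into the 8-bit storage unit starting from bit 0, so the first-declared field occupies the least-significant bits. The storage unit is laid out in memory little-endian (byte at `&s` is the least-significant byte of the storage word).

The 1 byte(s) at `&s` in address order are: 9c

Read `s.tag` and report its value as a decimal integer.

[0]=0x9c (little-endian) → word 0x9c
type:1 @ bit 0 → (0x9c>>0)&0x1 = 0x0
bank:1 @ bit 1 → (0x9c>>1)&0x1 = 0x0
seq:2 @ bit 2 → (0x9c>>2)&0x3 = 0x3
tag:4 @ bit 4 → (0x9c>>4)&0xf = 0x9  ←
tag signed 4b, MSB=1: 9 - 16 = -7

-7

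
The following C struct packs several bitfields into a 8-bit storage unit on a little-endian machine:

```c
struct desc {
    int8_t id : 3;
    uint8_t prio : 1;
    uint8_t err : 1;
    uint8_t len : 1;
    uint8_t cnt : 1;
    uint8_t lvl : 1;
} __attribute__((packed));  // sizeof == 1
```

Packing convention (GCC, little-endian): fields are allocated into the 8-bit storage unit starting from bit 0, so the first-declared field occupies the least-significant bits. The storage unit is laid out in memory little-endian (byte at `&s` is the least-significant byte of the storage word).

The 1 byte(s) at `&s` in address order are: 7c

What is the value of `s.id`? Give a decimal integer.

-4

[0]=0x7c (little-endian) → word 0x7c
id:3 @ bit 0 → (0x7c>>0)&0x7 = 0x4  ←
prio:1 @ bit 3 → (0x7c>>3)&0x1 = 0x1
err:1 @ bit 4 → (0x7c>>4)&0x1 = 0x1
len:1 @ bit 5 → (0x7c>>5)&0x1 = 0x1
cnt:1 @ bit 6 → (0x7c>>6)&0x1 = 0x1
lvl:1 @ bit 7 → (0x7c>>7)&0x1 = 0x0
id signed 3b, MSB=1: 4 - 8 = -4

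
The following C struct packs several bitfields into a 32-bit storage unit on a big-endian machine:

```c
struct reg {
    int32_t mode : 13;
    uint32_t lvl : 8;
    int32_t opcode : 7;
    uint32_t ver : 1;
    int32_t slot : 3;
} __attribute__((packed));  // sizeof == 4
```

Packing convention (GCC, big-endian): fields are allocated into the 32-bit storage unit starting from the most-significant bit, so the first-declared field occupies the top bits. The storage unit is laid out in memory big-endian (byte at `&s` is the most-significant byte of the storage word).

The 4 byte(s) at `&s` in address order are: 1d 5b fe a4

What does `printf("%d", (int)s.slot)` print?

[0]=0x1d [1]=0x5b [2]=0xfe [3]=0xa4 (big-endian) → word 0x1d5bfea4
mode:13 @ bit 19 → (0x1d5bfea4>>19)&0x1fff = 0x3ab
lvl:8 @ bit 11 → (0x1d5bfea4>>11)&0xff = 0x7f
opcode:7 @ bit 4 → (0x1d5bfea4>>4)&0x7f = 0x6a
ver:1 @ bit 3 → (0x1d5bfea4>>3)&0x1 = 0x0
slot:3 @ bit 0 → (0x1d5bfea4>>0)&0x7 = 0x4  ←
slot signed 3b, MSB=1: 4 - 8 = -4

-4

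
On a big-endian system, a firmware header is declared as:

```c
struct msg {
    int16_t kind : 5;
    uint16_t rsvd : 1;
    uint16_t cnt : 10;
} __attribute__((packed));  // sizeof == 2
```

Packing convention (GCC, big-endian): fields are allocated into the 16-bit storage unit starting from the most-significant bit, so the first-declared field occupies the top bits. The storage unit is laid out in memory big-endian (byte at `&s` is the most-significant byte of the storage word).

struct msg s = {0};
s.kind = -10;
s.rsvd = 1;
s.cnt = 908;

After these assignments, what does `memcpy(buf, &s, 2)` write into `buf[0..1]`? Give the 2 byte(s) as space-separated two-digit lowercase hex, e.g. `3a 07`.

[11+:5] kind=-10 & 0x1f = 0x16; word=0xb000
[10+:1] rsvd=1 & 0x1 = 0x1; word=0xb400
[0+:10] cnt=908 & 0x3ff = 0x38c; word=0xb78c
word = 0xb78c → big-endian bytes:
  [0]=0xb7  [1]=0x8c

b7 8c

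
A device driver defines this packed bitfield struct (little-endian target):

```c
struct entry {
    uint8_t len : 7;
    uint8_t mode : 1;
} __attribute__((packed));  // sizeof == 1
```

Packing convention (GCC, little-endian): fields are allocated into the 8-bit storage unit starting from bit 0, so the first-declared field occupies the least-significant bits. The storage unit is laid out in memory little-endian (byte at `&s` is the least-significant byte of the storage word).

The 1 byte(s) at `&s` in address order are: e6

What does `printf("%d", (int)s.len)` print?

102

[0]=0xe6 (little-endian) → word 0xe6
len:7 @ bit 0 → (0xe6>>0)&0x7f = 0x66  ←
mode:1 @ bit 7 → (0xe6>>7)&0x1 = 0x1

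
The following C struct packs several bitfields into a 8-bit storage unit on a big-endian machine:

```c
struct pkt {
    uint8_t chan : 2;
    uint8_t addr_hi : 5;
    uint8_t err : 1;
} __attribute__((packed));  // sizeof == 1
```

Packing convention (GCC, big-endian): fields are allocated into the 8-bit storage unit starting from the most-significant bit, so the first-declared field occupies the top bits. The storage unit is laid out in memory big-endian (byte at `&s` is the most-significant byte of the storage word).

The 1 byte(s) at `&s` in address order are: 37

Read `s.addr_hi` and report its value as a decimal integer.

[0]=0x37 (big-endian) → word 0x37
chan:2 @ bit 6 → (0x37>>6)&0x3 = 0x0
addr_hi:5 @ bit 1 → (0x37>>1)&0x1f = 0x1b  ←
err:1 @ bit 0 → (0x37>>0)&0x1 = 0x1

27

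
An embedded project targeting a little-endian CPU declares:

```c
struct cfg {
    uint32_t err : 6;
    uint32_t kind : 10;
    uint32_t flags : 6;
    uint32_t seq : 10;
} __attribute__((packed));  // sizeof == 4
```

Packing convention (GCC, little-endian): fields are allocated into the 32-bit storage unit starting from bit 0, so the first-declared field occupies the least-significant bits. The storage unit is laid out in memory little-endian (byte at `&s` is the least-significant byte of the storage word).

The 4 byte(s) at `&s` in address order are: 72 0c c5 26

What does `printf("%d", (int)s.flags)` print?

[0]=0x72 [1]=0x0c [2]=0xc5 [3]=0x26 (little-endian) → word 0x26c50c72
err [0+:6] = (word>>0) & 0x3f = 50
kind [6+:10] = (word>>6) & 0x3ff = 49
flags [16+:6] = (word>>16) & 0x3f = 5  ←
seq [22+:10] = (word>>22) & 0x3ff = 155

5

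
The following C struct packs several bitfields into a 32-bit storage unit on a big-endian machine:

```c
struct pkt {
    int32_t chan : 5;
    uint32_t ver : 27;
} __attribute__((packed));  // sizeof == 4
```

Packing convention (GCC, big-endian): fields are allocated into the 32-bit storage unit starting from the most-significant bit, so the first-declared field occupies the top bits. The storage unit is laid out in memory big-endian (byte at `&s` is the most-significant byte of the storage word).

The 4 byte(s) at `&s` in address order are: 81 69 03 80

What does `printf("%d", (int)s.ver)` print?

[0]=0x81 [1]=0x69 [2]=0x03 [3]=0x80 (big-endian) → word 0x81690380
chan:5 @ bit 27 → (0x81690380>>27)&0x1f = 0x10
ver:27 @ bit 0 → (0x81690380>>0)&0x7ffffff = 0x1690380  ←

23659392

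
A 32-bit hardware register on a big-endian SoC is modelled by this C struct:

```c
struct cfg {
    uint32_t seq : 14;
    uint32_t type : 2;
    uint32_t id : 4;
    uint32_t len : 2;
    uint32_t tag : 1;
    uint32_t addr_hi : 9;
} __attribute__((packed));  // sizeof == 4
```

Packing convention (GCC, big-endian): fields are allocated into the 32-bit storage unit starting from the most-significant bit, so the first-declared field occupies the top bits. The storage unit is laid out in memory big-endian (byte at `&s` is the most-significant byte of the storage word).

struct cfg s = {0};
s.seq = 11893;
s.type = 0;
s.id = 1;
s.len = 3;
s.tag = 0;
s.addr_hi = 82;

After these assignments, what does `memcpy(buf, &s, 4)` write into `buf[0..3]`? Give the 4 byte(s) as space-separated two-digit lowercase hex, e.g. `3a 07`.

seq (14b) val=11893 bits=0x2e75 at bit 18: 0xb9d40000
type (2b) val=0 bits=0x0 at bit 16: 0xb9d40000
id (4b) val=1 bits=0x1 at bit 12: 0xb9d41000
len (2b) val=3 bits=0x3 at bit 10: 0xb9d41c00
tag (1b) val=0 bits=0x0 at bit 9: 0xb9d41c00
addr_hi (9b) val=82 bits=0x52 at bit 0: 0xb9d41c52
word = 0xb9d41c52 → big-endian bytes:
  [0]=0xb9  [1]=0xd4  [2]=0x1c  [3]=0x52

b9 d4 1c 52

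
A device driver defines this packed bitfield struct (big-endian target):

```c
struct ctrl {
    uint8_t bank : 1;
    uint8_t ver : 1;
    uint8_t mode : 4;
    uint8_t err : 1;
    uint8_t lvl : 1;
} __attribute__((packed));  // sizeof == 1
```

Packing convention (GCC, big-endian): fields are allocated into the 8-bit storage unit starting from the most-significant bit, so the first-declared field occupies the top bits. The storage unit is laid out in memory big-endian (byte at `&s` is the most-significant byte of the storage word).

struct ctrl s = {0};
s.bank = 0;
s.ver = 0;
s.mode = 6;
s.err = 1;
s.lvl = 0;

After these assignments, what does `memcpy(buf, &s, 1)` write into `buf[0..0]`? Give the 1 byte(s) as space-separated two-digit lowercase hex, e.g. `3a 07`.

1a

bank:1 = 0 → 0x0 << 7 → word 0x00
ver:1 = 0 → 0x0 << 6 → word 0x00
mode:4 = 6 → 0x6 << 2 → word 0x18
err:1 = 1 → 0x1 << 1 → word 0x1a
lvl:1 = 0 → 0x0 << 0 → word 0x1a
word = 0x1a → big-endian bytes:
  [0]=0x1a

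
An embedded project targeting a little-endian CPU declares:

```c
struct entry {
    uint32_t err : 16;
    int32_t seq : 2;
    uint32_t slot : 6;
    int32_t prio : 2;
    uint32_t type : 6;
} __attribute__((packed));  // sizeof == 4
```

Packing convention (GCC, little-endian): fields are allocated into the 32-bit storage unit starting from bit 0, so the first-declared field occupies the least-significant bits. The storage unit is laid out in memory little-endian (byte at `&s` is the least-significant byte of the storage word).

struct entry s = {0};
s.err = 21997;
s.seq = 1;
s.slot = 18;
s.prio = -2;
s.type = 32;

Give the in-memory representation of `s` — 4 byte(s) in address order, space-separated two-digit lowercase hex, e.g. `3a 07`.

err:16 = 21997 → 0x55ed << 0 → word 0x000055ed
seq:2 = 1 → 0x1 << 16 → word 0x000155ed
slot:6 = 18 → 0x12 << 18 → word 0x004955ed
prio:2 = -2 → 0x2 << 24 → word 0x024955ed
type:6 = 32 → 0x20 << 26 → word 0x824955ed
word = 0x824955ed → little-endian bytes:
  [0]=0xed  [1]=0x55  [2]=0x49  [3]=0x82

ed 55 49 82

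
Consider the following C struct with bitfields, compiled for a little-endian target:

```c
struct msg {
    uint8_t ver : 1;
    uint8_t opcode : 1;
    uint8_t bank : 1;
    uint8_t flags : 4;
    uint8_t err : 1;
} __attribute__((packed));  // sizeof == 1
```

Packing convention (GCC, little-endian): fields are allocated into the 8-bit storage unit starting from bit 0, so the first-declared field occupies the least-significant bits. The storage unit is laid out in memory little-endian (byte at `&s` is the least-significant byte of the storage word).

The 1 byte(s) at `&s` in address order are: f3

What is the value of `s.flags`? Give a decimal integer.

[0]=0xf3 (little-endian) → word 0xf3
ver:1 @ bit 0 → (0xf3>>0)&0x1 = 0x1
opcode:1 @ bit 1 → (0xf3>>1)&0x1 = 0x1
bank:1 @ bit 2 → (0xf3>>2)&0x1 = 0x0
flags:4 @ bit 3 → (0xf3>>3)&0xf = 0xe  ←
err:1 @ bit 7 → (0xf3>>7)&0x1 = 0x1

14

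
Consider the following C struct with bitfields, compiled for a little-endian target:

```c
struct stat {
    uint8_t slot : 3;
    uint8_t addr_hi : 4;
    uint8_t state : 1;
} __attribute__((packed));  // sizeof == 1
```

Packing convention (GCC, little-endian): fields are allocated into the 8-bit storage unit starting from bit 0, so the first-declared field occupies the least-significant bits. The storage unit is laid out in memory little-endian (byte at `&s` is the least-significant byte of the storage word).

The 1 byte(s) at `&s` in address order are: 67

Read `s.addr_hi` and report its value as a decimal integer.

12

[0]=0x67 (little-endian) → word 0x67
slot [0+:3] = (word>>0) & 0x7 = 7
addr_hi [3+:4] = (word>>3) & 0xf = 12  ←
state [7+:1] = (word>>7) & 0x1 = 0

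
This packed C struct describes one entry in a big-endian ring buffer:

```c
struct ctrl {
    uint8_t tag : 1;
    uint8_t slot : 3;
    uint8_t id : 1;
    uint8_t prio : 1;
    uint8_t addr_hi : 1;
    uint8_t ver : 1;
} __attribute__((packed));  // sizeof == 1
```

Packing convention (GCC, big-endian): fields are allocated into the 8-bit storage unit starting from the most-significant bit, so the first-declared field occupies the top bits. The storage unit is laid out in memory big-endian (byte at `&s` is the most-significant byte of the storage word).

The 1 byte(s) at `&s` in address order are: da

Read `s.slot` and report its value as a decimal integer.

5

[0]=0xda (big-endian) → word 0xda
tag:1 @ bit 7 → (0xda>>7)&0x1 = 0x1
slot:3 @ bit 4 → (0xda>>4)&0x7 = 0x5  ←
id:1 @ bit 3 → (0xda>>3)&0x1 = 0x1
prio:1 @ bit 2 → (0xda>>2)&0x1 = 0x0
addr_hi:1 @ bit 1 → (0xda>>1)&0x1 = 0x1
ver:1 @ bit 0 → (0xda>>0)&0x1 = 0x0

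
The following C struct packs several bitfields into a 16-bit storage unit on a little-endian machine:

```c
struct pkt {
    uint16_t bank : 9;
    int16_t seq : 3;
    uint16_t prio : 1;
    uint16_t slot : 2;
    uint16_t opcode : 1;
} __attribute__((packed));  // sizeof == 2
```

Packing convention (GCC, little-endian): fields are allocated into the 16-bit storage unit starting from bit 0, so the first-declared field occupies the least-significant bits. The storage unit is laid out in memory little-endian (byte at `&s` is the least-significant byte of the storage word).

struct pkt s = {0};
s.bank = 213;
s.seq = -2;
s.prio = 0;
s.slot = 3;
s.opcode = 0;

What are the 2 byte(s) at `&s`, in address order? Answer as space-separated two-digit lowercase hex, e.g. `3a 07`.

d5 6c

bank:9 = 213 → 0xd5 << 0 → word 0x00d5
seq:3 = -2 → 0x6 << 9 → word 0x0cd5
prio:1 = 0 → 0x0 << 12 → word 0x0cd5
slot:2 = 3 → 0x3 << 13 → word 0x6cd5
opcode:1 = 0 → 0x0 << 15 → word 0x6cd5
word = 0x6cd5 → little-endian bytes:
  [0]=0xd5  [1]=0x6c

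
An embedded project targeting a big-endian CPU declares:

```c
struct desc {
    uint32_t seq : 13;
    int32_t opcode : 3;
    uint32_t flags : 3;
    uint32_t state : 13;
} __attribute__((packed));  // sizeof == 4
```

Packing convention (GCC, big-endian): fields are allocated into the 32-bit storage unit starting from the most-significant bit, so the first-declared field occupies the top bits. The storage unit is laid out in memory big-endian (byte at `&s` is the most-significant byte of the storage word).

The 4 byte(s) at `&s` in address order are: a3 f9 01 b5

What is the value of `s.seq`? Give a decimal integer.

5247

[0]=0xa3 [1]=0xf9 [2]=0x01 [3]=0xb5 (big-endian) → word 0xa3f901b5
seq [19+:13] = (word>>19) & 0x1fff = 5247  ←
opcode [16+:3] = (word>>16) & 0x7 = 1
flags [13+:3] = (word>>13) & 0x7 = 0
state [0+:13] = (word>>0) & 0x1fff = 437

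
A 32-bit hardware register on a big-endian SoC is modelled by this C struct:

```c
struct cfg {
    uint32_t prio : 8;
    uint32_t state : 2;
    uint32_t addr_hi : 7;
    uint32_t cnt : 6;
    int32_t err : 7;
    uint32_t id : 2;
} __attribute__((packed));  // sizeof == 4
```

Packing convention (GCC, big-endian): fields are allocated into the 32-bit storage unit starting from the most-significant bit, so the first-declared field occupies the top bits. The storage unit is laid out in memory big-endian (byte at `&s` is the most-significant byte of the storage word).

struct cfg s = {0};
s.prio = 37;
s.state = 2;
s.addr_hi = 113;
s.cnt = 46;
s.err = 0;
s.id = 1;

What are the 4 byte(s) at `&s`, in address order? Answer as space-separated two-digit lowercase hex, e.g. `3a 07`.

25 b8 dc 01

prio (8b) val=37 bits=0x25 at bit 24: 0x25000000
state (2b) val=2 bits=0x2 at bit 22: 0x25800000
addr_hi (7b) val=113 bits=0x71 at bit 15: 0x25b88000
cnt (6b) val=46 bits=0x2e at bit 9: 0x25b8dc00
err (7b) val=0 bits=0x0 at bit 2: 0x25b8dc00
id (2b) val=1 bits=0x1 at bit 0: 0x25b8dc01
word = 0x25b8dc01 → big-endian bytes:
  [0]=0x25  [1]=0xb8  [2]=0xdc  [3]=0x01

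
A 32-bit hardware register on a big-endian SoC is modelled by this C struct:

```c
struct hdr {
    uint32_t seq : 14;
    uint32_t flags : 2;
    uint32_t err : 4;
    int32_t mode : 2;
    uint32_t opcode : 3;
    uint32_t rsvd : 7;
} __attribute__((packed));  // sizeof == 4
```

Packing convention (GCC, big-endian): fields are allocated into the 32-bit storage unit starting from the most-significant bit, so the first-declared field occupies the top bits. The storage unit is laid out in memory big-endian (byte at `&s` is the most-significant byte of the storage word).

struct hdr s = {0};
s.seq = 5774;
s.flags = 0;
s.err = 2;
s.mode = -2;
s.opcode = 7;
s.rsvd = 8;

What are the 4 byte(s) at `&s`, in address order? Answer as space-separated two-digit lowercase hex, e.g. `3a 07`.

[18+:14] seq=5774 & 0x3fff = 0x168e; word=0x5a380000
[16+:2] flags=0 & 0x3 = 0x0; word=0x5a380000
[12+:4] err=2 & 0xf = 0x2; word=0x5a382000
[10+:2] mode=-2 & 0x3 = 0x2; word=0x5a382800
[7+:3] opcode=7 & 0x7 = 0x7; word=0x5a382b80
[0+:7] rsvd=8 & 0x7f = 0x8; word=0x5a382b88
word = 0x5a382b88 → big-endian bytes:
  [0]=0x5a  [1]=0x38  [2]=0x2b  [3]=0x88

5a 38 2b 88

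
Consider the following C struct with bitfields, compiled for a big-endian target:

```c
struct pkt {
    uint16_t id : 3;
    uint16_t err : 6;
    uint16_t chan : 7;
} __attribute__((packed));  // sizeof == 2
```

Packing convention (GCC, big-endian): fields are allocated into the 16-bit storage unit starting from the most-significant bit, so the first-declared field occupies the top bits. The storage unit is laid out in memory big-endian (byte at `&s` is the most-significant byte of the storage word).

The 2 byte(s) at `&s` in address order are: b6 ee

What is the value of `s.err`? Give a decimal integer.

[0]=0xb6 [1]=0xee (big-endian) → word 0xb6ee
id:3 @ bit 13 → (0xb6ee>>13)&0x7 = 0x5
err:6 @ bit 7 → (0xb6ee>>7)&0x3f = 0x2d  ←
chan:7 @ bit 0 → (0xb6ee>>0)&0x7f = 0x6e

45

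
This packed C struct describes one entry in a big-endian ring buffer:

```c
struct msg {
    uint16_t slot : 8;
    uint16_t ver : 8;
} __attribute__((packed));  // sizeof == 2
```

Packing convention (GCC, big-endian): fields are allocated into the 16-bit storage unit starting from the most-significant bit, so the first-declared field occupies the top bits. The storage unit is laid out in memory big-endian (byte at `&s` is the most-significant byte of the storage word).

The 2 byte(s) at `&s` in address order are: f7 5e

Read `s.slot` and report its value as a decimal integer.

247

[0]=0xf7 [1]=0x5e (big-endian) → word 0xf75e
slot:8 @ bit 8 → (0xf75e>>8)&0xff = 0xf7  ←
ver:8 @ bit 0 → (0xf75e>>0)&0xff = 0x5e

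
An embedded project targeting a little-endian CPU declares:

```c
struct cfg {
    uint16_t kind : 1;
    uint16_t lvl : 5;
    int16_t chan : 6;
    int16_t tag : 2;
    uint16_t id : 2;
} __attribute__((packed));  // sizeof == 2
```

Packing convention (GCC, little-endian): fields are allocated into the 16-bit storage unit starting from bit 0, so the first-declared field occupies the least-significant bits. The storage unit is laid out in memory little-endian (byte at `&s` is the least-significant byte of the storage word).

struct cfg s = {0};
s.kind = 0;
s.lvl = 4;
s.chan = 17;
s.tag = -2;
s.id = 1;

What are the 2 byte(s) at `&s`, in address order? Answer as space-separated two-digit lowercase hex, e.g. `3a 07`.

kind:1 = 0 → 0x0 << 0 → word 0x0000
lvl:5 = 4 → 0x4 << 1 → word 0x0008
chan:6 = 17 → 0x11 << 6 → word 0x0448
tag:2 = -2 → 0x2 << 12 → word 0x2448
id:2 = 1 → 0x1 << 14 → word 0x6448
word = 0x6448 → little-endian bytes:
  [0]=0x48  [1]=0x64

48 64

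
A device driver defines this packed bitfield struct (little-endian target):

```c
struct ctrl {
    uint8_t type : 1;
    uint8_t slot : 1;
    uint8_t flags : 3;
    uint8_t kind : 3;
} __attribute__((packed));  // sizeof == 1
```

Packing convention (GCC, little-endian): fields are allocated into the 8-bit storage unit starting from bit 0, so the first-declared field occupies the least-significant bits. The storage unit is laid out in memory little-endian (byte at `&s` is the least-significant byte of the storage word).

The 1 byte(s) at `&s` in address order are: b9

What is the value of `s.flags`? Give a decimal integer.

[0]=0xb9 (little-endian) → word 0xb9
type:1 @ bit 0 → (0xb9>>0)&0x1 = 0x1
slot:1 @ bit 1 → (0xb9>>1)&0x1 = 0x0
flags:3 @ bit 2 → (0xb9>>2)&0x7 = 0x6  ←
kind:3 @ bit 5 → (0xb9>>5)&0x7 = 0x5

6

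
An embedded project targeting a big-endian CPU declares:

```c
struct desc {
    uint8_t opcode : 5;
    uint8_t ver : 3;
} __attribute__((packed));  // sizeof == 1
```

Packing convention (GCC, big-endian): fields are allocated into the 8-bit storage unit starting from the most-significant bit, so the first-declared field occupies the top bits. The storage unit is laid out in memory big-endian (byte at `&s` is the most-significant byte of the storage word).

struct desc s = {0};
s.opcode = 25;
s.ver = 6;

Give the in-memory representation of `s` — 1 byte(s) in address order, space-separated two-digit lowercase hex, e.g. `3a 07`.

[3+:5] opcode=25 & 0x1f = 0x19; word=0xc8
[0+:3] ver=6 & 0x7 = 0x6; word=0xce
word = 0xce → big-endian bytes:
  [0]=0xce

ce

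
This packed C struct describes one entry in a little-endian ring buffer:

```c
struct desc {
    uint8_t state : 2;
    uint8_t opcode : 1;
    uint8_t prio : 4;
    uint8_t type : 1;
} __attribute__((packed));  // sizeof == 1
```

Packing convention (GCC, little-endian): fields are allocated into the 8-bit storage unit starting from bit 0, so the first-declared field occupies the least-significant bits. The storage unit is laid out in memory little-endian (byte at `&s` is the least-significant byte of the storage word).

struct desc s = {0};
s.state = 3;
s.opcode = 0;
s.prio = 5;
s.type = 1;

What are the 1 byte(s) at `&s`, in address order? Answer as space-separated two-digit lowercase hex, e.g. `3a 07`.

ab

state (2b) val=3 bits=0x3 at bit 0: 0x03
opcode (1b) val=0 bits=0x0 at bit 2: 0x03
prio (4b) val=5 bits=0x5 at bit 3: 0x2b
type (1b) val=1 bits=0x1 at bit 7: 0xab
word = 0xab → little-endian bytes:
  [0]=0xab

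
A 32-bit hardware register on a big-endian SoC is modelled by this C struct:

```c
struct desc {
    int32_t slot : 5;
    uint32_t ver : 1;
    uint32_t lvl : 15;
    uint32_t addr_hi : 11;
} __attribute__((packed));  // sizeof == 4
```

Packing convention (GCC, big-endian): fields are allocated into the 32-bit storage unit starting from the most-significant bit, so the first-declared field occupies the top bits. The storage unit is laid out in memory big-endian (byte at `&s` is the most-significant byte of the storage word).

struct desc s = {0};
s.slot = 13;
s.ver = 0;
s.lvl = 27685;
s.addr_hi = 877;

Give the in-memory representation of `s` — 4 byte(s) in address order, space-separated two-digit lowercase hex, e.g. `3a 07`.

slot (5b) val=13 bits=0xd at bit 27: 0x68000000
ver (1b) val=0 bits=0x0 at bit 26: 0x68000000
lvl (15b) val=27685 bits=0x6c25 at bit 11: 0x6b612800
addr_hi (11b) val=877 bits=0x36d at bit 0: 0x6b612b6d
word = 0x6b612b6d → big-endian bytes:
  [0]=0x6b  [1]=0x61  [2]=0x2b  [3]=0x6d

6b 61 2b 6d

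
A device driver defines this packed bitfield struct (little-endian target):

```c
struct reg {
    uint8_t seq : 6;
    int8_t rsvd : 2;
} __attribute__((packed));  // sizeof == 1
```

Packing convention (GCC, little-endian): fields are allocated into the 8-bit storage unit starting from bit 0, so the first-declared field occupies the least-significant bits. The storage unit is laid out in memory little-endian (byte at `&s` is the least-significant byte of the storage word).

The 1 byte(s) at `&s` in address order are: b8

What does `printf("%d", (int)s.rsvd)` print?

-2

[0]=0xb8 (little-endian) → word 0xb8
seq [0+:6] = (word>>0) & 0x3f = 56
rsvd [6+:2] = (word>>6) & 0x3 = 2  ←
rsvd signed 2b, MSB=1: 2 - 4 = -2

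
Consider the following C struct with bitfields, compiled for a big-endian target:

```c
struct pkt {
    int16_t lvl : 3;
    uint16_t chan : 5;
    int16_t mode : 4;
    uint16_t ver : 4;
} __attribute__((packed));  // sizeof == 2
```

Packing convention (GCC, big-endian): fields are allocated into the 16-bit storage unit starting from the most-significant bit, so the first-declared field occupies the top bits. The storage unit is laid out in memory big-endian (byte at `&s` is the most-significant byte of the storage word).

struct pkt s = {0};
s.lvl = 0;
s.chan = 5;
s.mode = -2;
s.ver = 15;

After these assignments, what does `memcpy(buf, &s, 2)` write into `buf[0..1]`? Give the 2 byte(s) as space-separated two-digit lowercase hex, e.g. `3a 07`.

05 ef

lvl:3 = 0 → 0x0 << 13 → word 0x0000
chan:5 = 5 → 0x5 << 8 → word 0x0500
mode:4 = -2 → 0xe << 4 → word 0x05e0
ver:4 = 15 → 0xf << 0 → word 0x05ef
word = 0x05ef → big-endian bytes:
  [0]=0x05  [1]=0xef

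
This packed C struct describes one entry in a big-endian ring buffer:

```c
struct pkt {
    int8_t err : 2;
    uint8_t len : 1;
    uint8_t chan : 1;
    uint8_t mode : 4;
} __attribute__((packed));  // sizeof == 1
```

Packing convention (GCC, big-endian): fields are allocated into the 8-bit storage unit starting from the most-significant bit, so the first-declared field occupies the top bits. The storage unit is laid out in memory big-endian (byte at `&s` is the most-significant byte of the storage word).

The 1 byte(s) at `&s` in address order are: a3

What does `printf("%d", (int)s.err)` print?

[0]=0xa3 (big-endian) → word 0xa3
err:2 @ bit 6 → (0xa3>>6)&0x3 = 0x2  ←
len:1 @ bit 5 → (0xa3>>5)&0x1 = 0x1
chan:1 @ bit 4 → (0xa3>>4)&0x1 = 0x0
mode:4 @ bit 0 → (0xa3>>0)&0xf = 0x3
err signed 2b, MSB=1: 2 - 4 = -2

-2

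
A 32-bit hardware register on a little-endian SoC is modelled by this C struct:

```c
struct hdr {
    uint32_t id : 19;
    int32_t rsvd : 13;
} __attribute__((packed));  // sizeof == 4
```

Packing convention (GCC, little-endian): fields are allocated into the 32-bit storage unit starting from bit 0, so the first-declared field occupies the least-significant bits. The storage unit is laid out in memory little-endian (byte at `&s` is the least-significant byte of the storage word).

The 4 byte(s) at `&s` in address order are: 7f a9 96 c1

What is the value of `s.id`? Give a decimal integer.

436607

[0]=0x7f [1]=0xa9 [2]=0x96 [3]=0xc1 (little-endian) → word 0xc196a97f
id:19 @ bit 0 → (0xc196a97f>>0)&0x7ffff = 0x6a97f  ←
rsvd:13 @ bit 19 → (0xc196a97f>>19)&0x1fff = 0x1832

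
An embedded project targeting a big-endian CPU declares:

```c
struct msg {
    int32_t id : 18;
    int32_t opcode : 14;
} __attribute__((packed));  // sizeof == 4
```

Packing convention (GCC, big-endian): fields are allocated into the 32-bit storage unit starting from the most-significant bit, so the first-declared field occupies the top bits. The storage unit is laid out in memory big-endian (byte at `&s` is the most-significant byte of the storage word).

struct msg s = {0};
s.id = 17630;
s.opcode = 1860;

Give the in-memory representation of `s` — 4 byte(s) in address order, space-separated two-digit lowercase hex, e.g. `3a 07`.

11 37 87 44

id:18 = 17630 → 0x44de << 14 → word 0x11378000
opcode:14 = 1860 → 0x744 << 0 → word 0x11378744
word = 0x11378744 → big-endian bytes:
  [0]=0x11  [1]=0x37  [2]=0x87  [3]=0x44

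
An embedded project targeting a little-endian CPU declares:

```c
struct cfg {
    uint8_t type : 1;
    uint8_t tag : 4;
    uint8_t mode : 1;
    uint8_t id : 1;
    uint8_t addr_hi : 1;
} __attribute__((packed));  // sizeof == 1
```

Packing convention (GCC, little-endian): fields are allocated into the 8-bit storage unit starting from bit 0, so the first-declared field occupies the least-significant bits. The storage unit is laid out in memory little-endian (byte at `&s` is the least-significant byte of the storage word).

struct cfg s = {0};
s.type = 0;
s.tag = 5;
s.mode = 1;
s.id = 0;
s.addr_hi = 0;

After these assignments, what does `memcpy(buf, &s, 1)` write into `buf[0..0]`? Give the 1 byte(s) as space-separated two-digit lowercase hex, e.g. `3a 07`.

type:1 = 0 → 0x0 << 0 → word 0x00
tag:4 = 5 → 0x5 << 1 → word 0x0a
mode:1 = 1 → 0x1 << 5 → word 0x2a
id:1 = 0 → 0x0 << 6 → word 0x2a
addr_hi:1 = 0 → 0x0 << 7 → word 0x2a
word = 0x2a → little-endian bytes:
  [0]=0x2a

2a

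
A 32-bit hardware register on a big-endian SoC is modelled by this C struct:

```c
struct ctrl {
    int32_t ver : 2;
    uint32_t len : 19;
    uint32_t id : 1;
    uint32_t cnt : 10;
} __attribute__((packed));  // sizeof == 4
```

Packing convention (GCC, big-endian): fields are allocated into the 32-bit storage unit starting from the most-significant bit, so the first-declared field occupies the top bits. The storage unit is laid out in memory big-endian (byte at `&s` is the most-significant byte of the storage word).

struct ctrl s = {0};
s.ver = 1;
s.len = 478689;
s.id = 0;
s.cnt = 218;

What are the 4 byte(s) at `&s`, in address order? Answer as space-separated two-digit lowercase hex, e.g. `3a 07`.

ver (2b) val=1 bits=0x1 at bit 30: 0x40000000
len (19b) val=478689 bits=0x74de1 at bit 11: 0x7a6f0800
id (1b) val=0 bits=0x0 at bit 10: 0x7a6f0800
cnt (10b) val=218 bits=0xda at bit 0: 0x7a6f08da
word = 0x7a6f08da → big-endian bytes:
  [0]=0x7a  [1]=0x6f  [2]=0x08  [3]=0xda

7a 6f 08 da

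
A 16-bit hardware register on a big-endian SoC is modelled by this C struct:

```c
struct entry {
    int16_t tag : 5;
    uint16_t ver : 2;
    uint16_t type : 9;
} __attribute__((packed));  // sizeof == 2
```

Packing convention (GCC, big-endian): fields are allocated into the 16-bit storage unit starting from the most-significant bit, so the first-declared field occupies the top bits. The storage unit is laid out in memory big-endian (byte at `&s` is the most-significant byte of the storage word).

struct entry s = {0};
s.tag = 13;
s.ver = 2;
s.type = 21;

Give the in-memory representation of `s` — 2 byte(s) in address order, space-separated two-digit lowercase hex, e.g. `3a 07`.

6c 15

[11+:5] tag=13 & 0x1f = 0xd; word=0x6800
[9+:2] ver=2 & 0x3 = 0x2; word=0x6c00
[0+:9] type=21 & 0x1ff = 0x15; word=0x6c15
word = 0x6c15 → big-endian bytes:
  [0]=0x6c  [1]=0x15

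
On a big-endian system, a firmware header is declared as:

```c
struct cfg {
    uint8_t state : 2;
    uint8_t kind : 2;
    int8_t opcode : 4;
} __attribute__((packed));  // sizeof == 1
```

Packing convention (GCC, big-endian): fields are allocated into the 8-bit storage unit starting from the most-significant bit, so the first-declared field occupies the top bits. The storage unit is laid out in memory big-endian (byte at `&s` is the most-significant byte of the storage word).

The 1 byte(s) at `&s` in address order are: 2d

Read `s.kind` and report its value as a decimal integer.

2

[0]=0x2d (big-endian) → word 0x2d
state:2 @ bit 6 → (0x2d>>6)&0x3 = 0x0
kind:2 @ bit 4 → (0x2d>>4)&0x3 = 0x2  ←
opcode:4 @ bit 0 → (0x2d>>0)&0xf = 0xd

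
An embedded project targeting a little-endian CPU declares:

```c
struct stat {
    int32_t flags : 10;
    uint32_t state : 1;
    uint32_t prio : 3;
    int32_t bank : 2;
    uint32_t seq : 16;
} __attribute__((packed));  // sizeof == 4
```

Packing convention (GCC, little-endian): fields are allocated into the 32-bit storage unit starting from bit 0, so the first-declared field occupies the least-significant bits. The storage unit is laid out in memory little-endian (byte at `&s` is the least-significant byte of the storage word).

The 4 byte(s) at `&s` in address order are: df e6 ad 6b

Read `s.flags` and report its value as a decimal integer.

-289

[0]=0xdf [1]=0xe6 [2]=0xad [3]=0x6b (little-endian) → word 0x6bade6df
flags [0+:10] = (word>>0) & 0x3ff = 735  ←
state [10+:1] = (word>>10) & 0x1 = 1
prio [11+:3] = (word>>11) & 0x7 = 4
bank [14+:2] = (word>>14) & 0x3 = 3
seq [16+:16] = (word>>16) & 0xffff = 27565
flags signed 10b, MSB=1: 735 - 1024 = -289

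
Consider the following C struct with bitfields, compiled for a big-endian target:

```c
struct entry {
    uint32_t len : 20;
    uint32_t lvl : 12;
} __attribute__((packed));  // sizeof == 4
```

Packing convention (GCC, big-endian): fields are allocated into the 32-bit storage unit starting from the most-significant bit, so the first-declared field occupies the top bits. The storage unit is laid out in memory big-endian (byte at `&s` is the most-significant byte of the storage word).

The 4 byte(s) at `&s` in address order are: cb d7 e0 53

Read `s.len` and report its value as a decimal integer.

834942

[0]=0xcb [1]=0xd7 [2]=0xe0 [3]=0x53 (big-endian) → word 0xcbd7e053
len:20 @ bit 12 → (0xcbd7e053>>12)&0xfffff = 0xcbd7e  ←
lvl:12 @ bit 0 → (0xcbd7e053>>0)&0xfff = 0x53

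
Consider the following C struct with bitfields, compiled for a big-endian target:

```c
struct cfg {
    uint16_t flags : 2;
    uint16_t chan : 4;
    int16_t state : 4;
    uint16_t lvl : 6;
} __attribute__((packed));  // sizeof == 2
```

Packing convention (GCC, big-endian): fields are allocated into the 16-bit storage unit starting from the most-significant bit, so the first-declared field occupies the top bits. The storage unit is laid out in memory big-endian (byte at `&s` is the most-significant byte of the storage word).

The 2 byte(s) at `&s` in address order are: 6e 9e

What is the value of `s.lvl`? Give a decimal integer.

30

[0]=0x6e [1]=0x9e (big-endian) → word 0x6e9e
flags [14+:2] = (word>>14) & 0x3 = 1
chan [10+:4] = (word>>10) & 0xf = 11
state [6+:4] = (word>>6) & 0xf = 10
lvl [0+:6] = (word>>0) & 0x3f = 30  ←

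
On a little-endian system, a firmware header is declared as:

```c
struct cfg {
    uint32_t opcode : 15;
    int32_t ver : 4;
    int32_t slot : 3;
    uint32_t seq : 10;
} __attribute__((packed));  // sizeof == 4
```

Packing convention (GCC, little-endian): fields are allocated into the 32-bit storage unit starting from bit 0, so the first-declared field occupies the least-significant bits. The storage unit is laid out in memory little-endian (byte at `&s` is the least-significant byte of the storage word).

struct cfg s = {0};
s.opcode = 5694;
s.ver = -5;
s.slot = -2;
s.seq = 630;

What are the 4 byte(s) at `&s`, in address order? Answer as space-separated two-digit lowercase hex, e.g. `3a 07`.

[0+:15] opcode=5694 & 0x7fff = 0x163e; word=0x0000163e
[15+:4] ver=-5 & 0xf = 0xb; word=0x0005963e
[19+:3] slot=-2 & 0x7 = 0x6; word=0x0035963e
[22+:10] seq=630 & 0x3ff = 0x276; word=0x9db5963e
word = 0x9db5963e → little-endian bytes:
  [0]=0x3e  [1]=0x96  [2]=0xb5  [3]=0x9d

3e 96 b5 9d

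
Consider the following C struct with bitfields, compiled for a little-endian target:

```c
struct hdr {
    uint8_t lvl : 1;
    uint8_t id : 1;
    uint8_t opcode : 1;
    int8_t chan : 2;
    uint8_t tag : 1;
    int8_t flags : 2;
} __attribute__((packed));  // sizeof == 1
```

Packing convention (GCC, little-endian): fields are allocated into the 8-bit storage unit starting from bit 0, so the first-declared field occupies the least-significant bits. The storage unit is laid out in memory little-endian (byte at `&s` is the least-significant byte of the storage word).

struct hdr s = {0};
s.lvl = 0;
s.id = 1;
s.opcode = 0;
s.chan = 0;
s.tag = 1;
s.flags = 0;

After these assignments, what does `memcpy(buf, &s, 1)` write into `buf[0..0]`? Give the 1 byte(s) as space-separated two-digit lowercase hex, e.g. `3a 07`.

22

lvl:1 = 0 → 0x0 << 0 → word 0x00
id:1 = 1 → 0x1 << 1 → word 0x02
opcode:1 = 0 → 0x0 << 2 → word 0x02
chan:2 = 0 → 0x0 << 3 → word 0x02
tag:1 = 1 → 0x1 << 5 → word 0x22
flags:2 = 0 → 0x0 << 6 → word 0x22
word = 0x22 → little-endian bytes:
  [0]=0x22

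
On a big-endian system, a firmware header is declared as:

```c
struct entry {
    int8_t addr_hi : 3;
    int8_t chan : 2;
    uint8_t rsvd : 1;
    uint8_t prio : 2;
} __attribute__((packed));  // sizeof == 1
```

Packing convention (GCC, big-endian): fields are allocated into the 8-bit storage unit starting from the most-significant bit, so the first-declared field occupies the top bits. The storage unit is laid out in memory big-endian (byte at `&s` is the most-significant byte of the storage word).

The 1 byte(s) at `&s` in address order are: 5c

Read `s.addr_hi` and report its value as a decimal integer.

[0]=0x5c (big-endian) → word 0x5c
addr_hi:3 @ bit 5 → (0x5c>>5)&0x7 = 0x2  ←
chan:2 @ bit 3 → (0x5c>>3)&0x3 = 0x3
rsvd:1 @ bit 2 → (0x5c>>2)&0x1 = 0x1
prio:2 @ bit 0 → (0x5c>>0)&0x3 = 0x0
addr_hi signed 3b, MSB=0: value = 2

2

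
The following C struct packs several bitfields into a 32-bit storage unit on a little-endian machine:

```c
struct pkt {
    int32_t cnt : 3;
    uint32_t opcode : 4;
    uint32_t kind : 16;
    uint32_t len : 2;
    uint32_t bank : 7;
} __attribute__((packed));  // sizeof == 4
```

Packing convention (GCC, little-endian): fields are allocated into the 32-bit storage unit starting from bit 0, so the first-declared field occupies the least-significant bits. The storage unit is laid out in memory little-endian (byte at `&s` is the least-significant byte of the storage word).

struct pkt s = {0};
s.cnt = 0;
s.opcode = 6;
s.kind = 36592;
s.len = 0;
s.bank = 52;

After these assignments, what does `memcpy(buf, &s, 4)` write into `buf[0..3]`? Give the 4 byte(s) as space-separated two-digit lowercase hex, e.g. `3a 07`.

30 78 47 68

cnt (3b) val=0 bits=0x0 at bit 0: 0x00000000
opcode (4b) val=6 bits=0x6 at bit 3: 0x00000030
kind (16b) val=36592 bits=0x8ef0 at bit 7: 0x00477830
len (2b) val=0 bits=0x0 at bit 23: 0x00477830
bank (7b) val=52 bits=0x34 at bit 25: 0x68477830
word = 0x68477830 → little-endian bytes:
  [0]=0x30  [1]=0x78  [2]=0x47  [3]=0x68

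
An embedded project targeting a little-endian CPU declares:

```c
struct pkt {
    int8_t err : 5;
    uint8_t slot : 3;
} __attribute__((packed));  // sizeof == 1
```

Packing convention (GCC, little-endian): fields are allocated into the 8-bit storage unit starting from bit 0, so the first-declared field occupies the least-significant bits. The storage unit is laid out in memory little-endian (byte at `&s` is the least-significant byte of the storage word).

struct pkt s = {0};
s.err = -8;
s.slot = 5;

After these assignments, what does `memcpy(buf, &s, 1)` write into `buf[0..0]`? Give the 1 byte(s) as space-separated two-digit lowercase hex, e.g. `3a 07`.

b8

[0+:5] err=-8 & 0x1f = 0x18; word=0x18
[5+:3] slot=5 & 0x7 = 0x5; word=0xb8
word = 0xb8 → little-endian bytes:
  [0]=0xb8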